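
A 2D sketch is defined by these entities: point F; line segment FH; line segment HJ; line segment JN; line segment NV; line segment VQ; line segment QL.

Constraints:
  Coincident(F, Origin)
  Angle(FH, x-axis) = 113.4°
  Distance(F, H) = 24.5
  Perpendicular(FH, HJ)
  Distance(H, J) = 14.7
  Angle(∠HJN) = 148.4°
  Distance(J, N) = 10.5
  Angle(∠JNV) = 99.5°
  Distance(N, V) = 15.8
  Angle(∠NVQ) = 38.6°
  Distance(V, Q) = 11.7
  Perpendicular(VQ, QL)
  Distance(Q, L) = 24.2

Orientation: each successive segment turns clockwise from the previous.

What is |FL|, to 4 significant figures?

43.77

F is at the origin; FH runs at 113.4° with length 24.5, so H = (-9.730, 22.48). FH is perpendicular to HJ, so HJ runs at 23.40°; with |HJ| = 14.7, J = (3.761, 28.32). ∠HJN = 148.4° gives JN at -8.200° from the x-axis; with |JN| = 10.5, N = (14.15, 26.83). ∠JNV = 99.5° gives NV at -88.70° from the x-axis; with |NV| = 15.8, V = (14.51, 11.03). ∠NVQ = 38.6° gives VQ at 129.9° from the x-axis; with |VQ| = 11.7, Q = (7.007, 20.01). VQ ⟂ QL, so QL runs at 39.90°; with |QL| = 24.2, L = (25.57, 35.53). Then |FL| = |L − F| = 43.77.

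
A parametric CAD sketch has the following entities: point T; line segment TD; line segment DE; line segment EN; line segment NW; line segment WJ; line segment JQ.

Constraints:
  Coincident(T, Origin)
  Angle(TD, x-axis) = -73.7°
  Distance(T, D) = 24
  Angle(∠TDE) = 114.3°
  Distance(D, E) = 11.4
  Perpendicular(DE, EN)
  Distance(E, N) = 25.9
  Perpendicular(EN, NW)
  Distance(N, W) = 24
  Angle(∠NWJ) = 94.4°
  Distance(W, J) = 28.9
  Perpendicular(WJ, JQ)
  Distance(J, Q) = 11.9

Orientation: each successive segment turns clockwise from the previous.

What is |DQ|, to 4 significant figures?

4.834

∠NWJ = 94.4° gives WJ at -45.00° from the x-axis; with |WJ| = 28.9, J = (19.88, -15.61). WJ ⟂ JQ, so JQ runs at -135.0°; with |JQ| = 11.9, Q = (11.47, -24.02). Then |DQ| = |Q − D| = 4.834.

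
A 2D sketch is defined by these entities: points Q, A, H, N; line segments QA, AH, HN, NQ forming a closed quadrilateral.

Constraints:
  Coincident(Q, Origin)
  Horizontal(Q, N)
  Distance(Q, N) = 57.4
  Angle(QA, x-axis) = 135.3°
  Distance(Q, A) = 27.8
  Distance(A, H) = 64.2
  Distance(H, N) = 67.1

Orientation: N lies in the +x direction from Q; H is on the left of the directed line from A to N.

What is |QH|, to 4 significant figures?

67.63

Q is at the origin; Q and N share the same y with |QN| = 57.4 and N in +x, so N = (57.4, 0). QA runs at 135.3° with |QA| = 27.8, so A = (-19.76, 19.55). H is determined by |AH| = 64.2 and |HN| = 67.1 together: it lies at the intersection of circle(A, 64.2) and circle(N, 67.1). With |AN| = 79.60, the foot of the radical line on AN is 37.41 from A and the perpendicular offset is √(64.2² − 37.41²) = 52.18. Taking the left-of-AN solution: H = (29.32, 60.94).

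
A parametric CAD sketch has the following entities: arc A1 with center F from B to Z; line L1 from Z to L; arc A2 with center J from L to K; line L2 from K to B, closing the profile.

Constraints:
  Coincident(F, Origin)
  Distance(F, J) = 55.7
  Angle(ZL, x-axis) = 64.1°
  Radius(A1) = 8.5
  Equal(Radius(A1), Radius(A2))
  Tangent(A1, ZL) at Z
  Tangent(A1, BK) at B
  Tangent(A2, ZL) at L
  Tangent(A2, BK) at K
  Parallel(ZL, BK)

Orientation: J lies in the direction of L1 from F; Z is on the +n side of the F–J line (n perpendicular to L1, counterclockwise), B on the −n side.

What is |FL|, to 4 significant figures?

56.34

The slot axis is L1's direction at 64.1°, so u = (cos 64.1°, sin 64.1°) = (0.4368, 0.8996) and n = (−sin 64.1°, cos 64.1°) = (-0.8996, 0.4368). F is at the origin and J lies 55.7 along u from F, so J = 55.7·u = (24.33, 50.11). Tangency of A1 to both parallel lines with radius 8.5 puts Z and B at F ± 8.5·n: Z = (-7.646, 3.713), B = (7.646, -3.713). Equal radii place L and K the same way about J: L = J + 8.5·n = (16.68, 53.82), K = J − 8.5·n = (31.98, 46.39). Then |FL| = |L − F| = 56.34.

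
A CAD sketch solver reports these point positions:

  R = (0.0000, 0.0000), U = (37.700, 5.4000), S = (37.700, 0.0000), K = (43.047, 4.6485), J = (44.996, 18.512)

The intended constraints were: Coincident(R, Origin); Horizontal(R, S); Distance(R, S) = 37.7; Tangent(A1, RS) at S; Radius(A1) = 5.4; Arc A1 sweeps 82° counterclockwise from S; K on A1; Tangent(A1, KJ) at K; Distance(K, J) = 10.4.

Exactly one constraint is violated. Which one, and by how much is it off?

Distance(K, J) = 10.4 — off by 3.60.

R = (0.00, 0.00) ✓; R.y = 0.00, S.y = 0.00 ✓; |RS| = 37.70 ✓; ∠(US, SR) = 90.00° ✓; |US| = 5.400 ✓; bearing(U→K) − bearing(U→S) = 82.00° ✓; |UK| = 5.400 ✓; ∠(UK, KJ) = 90.00° ✓; |KJ| = 14.00 ✗.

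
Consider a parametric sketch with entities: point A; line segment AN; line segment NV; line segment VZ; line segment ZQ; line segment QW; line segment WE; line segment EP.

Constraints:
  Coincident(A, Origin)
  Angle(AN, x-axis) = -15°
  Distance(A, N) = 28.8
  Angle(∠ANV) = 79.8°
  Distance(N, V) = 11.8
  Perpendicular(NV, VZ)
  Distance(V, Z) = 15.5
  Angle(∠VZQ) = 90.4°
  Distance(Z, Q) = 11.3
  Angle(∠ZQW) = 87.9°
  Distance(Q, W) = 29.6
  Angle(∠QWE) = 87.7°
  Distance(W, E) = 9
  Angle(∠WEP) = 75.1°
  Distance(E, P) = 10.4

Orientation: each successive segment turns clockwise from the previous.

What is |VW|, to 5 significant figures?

17.460

A is at the origin; AN runs at -15.0° with length 28.8, so N = (27.819, -7.4540). ∠ANV = 79.8° gives NV at -115.20° from the x-axis; with |NV| = 11.8, V = (22.794, -18.131). NV is perpendicular to VZ, so VZ runs at 154.80°; with |VZ| = 15.5, Z = (8.7696, -11.531). ∠VZQ = 90.4° gives ZQ at 65.200° from the x-axis; with |ZQ| = 11.3, Q = (13.509, -1.2735). ∠ZQW = 87.9° gives QW at -26.900° from the x-axis; with |QW| = 29.6, W = (39.907, -14.666). Then |VW| = |W − V| = 17.460.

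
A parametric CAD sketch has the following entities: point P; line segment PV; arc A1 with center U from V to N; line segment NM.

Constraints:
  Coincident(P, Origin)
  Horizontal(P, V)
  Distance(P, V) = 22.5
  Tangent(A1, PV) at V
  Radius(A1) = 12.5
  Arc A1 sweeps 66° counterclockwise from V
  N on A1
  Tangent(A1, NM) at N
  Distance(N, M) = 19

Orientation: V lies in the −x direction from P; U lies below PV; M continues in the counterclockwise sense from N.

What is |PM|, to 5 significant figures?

48.458

P is at the origin; PV is horizontal with |PV| = 22.5 and V on the −x side, so V = (-22.500, 0.0000). The tangent condition forces UV to be normal to PV, so U = V + (0, -12.5) = (-22.500, -12.500). On A1, V sits at bearing 90° from U; a 66° counterclockwise sweep puts N at bearing 156°, so N = U + 12.5·(cos 156°, sin 156°) = (-33.919, -7.4158). A1 meets NM tangentially, so UN is at right angles to NM, so NM runs along (−sin 156°, cos 156°); with |NM| = 19.0, M = (-41.647, -24.773). Then |PM| = |M − P| = 48.458.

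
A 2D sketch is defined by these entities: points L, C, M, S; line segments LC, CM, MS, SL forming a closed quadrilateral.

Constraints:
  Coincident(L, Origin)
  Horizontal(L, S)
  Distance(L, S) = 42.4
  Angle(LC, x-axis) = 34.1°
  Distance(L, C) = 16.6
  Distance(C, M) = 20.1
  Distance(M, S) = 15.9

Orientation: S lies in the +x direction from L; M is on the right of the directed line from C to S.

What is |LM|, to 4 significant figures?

27.97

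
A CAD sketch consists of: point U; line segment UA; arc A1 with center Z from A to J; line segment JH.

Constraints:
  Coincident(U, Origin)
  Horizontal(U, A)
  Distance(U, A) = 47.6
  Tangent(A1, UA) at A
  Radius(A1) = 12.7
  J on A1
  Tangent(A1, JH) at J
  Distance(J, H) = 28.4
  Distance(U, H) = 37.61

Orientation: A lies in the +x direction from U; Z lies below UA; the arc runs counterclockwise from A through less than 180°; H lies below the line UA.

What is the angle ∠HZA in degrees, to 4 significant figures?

124.8°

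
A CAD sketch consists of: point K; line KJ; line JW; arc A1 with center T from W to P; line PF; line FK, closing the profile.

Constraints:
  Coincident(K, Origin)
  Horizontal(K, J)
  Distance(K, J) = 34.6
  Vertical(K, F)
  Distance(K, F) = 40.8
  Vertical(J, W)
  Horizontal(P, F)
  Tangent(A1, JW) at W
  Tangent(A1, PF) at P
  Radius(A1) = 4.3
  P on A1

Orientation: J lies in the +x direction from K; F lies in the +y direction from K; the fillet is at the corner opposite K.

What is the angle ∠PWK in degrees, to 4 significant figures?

91.53°

The virtual corner opposite K is at (34.60, 40.80). A1 meets JW tangentially, so TW is at right angles to JW and tangency of A1 to PF means the radius TP is perpendicular to PF, with radius 4.3, so the center T sits 4.3 in from both sides at T = (30.30, 36.50). That places the tangent points at W = (34.60, 36.50) on JW and P = (30.30, 40.80) on PF. Then cos ∠PWK = WP·WK / (|WP||WK|), giving 91.53°.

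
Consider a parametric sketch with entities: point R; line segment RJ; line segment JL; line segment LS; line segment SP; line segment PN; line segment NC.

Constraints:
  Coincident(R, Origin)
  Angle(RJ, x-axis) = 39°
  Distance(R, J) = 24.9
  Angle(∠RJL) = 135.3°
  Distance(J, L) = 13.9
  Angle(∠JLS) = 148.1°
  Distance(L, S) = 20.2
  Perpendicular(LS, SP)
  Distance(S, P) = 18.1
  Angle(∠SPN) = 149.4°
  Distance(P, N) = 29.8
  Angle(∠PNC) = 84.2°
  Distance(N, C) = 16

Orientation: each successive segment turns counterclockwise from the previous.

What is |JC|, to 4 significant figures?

27.20

R is at the origin; RJ runs at 39.0° with length 24.9, so J = (19.35, 15.67). ∠RJL = 135.3° gives JL at 83.70° from the x-axis; with |JL| = 13.9, L = (20.88, 29.49). ∠JLS = 148.1° gives LS at 115.6° from the x-axis; with |LS| = 20.2, S = (12.15, 47.70). The perpendicularity gives SP at right angles to LS, so SP runs at -154.4°; with |SP| = 18.1, P = (-4.175, 39.88). ∠SPN = 149.4° gives PN at -123.8° from the x-axis; with |PN| = 29.8, N = (-20.75, 15.12). ∠PNC = 84.2° gives NC at -28.00° from the x-axis; with |NC| = 16.0, C = (-6.626, 7.608). Then |JC| = |C − J| = 27.20.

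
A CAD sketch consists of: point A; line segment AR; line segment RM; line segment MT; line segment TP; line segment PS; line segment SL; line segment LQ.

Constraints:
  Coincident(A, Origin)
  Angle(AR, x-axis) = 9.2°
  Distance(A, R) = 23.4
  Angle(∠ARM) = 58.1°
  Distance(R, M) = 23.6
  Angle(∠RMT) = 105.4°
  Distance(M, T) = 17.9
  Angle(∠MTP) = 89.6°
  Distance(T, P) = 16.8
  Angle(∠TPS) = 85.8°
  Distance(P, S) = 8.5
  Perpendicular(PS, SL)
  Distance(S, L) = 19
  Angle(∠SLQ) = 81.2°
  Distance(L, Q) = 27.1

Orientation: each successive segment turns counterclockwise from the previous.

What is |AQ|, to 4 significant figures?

24.54

A is at the origin; AR runs at 9.2° with length 23.4, so R = (23.10, 3.741). ∠ARM = 58.1° gives RM at 131.1° from the x-axis; with |RM| = 23.6, M = (7.585, 21.53). ∠RMT = 105.4° gives MT at -154.3° from the x-axis; with |MT| = 17.9, T = (-8.544, 13.76). ∠MTP = 89.6° gives TP at -63.90° from the x-axis; with |TP| = 16.8, P = (-1.153, -1.324). ∠TPS = 85.8° gives PS at 30.30° from the x-axis; with |PS| = 8.5, S = (6.185, 2.964). PS ⟂ SL, so SL runs at 120.3°; with |SL| = 19.0, L = (-3.401, 19.37). ∠SLQ = 81.2° gives LQ at -140.9° from the x-axis; with |LQ| = 27.1, Q = (-24.43, 2.278). Then |AQ| = |Q − A| = 24.54.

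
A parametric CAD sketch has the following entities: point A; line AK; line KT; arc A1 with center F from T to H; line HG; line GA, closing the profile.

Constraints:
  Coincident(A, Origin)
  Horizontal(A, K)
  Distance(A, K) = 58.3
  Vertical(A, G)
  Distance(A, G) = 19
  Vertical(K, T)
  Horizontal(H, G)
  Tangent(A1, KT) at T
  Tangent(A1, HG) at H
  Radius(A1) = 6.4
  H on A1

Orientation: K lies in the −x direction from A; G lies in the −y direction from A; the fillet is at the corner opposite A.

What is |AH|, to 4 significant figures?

55.27

A is at the origin; AK is horizontal with |AK| = 58.3 and K on the −x side, so K = (-58.30, 0.000). A and G share the same x with |AG| = 19.0 and G on the −y side, so G = (0.000, -19.00). The virtual corner opposite A is at (-58.30, -19.00). A1 meets KT tangentially, so FT is at right angles to KT and tangency of A1 to HG means the radius FH is perpendicular to HG, with radius 6.4, so the center F sits 6.4 in from both sides at F = (-51.90, -12.60). That places the tangent points at T = (-58.30, -12.60) on KT and H = (-51.90, -19.00) on HG. Then |AH| = |H − A| = 55.27.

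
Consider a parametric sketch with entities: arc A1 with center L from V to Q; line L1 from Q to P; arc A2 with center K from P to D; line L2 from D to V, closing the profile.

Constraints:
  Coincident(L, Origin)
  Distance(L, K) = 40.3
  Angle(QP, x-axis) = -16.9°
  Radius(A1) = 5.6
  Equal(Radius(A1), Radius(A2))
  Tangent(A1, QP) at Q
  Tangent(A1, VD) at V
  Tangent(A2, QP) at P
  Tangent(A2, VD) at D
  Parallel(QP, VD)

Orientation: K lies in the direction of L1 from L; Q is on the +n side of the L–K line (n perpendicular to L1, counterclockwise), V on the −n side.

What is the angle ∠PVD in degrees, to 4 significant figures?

15.53°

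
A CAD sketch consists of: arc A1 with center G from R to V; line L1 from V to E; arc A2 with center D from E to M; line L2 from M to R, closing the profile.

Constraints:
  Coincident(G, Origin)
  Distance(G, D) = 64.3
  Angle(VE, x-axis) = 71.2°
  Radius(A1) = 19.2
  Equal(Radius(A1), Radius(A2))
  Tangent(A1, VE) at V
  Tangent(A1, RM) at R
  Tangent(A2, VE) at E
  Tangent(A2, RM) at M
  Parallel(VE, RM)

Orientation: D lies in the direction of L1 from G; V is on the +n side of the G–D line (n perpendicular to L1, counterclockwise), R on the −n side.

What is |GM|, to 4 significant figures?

67.11

The slot axis is L1's direction at 71.2°, so u = (cos 71.2°, sin 71.2°) = (0.3223, 0.9466) and n = (−sin 71.2°, cos 71.2°) = (-0.9466, 0.3223). G is at the origin and D lies 64.3 along u from G, so D = 64.3·u = (20.72, 60.87). Tangency of A1 to both parallel lines with radius 19.2 puts V and R at G ± 19.2·n: V = (-18.18, 6.188), R = (18.18, -6.188). Equal radii place E and M the same way about D: E = D + 19.2·n = (2.546, 67.06), M = D − 19.2·n = (38.90, 54.68). Then |GM| = |M − G| = 67.11.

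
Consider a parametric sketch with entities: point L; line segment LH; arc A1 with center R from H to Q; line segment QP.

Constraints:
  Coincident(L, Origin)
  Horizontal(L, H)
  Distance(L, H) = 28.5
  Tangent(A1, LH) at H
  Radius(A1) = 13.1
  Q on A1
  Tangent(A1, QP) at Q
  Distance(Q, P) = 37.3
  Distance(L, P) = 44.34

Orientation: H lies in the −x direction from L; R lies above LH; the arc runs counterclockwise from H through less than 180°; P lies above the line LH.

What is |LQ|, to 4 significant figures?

18.38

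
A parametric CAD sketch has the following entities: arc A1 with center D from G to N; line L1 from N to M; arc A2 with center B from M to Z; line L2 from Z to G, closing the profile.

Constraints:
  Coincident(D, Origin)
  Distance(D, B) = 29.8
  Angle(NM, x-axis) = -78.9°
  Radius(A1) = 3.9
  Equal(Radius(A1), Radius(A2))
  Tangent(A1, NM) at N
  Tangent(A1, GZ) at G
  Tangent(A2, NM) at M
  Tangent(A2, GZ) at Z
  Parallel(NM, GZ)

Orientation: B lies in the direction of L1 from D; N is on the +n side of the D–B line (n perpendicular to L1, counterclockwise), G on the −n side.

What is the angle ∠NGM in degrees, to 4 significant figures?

75.33°

The slot axis is L1's direction at -78.9°, so u = (cos -78.9°, sin -78.9°) = (0.1925, -0.9813) and n = (−sin -78.9°, cos -78.9°) = (0.9813, 0.1925). D is at the origin and B lies 29.8 along u from D, so B = 29.8·u = (5.737, -29.24). Tangency of A1 to both parallel lines with radius 3.9 puts N and G at D ± 3.9·n: N = (3.827, 0.7508), G = (-3.827, -0.7508). Equal radii place M and Z the same way about B: M = B + 3.9·n = (9.564, -28.49), Z = B − 3.9·n = (1.910, -29.99). Then cos ∠NGM = GN·GM / (|GN||GM|), giving 75.33°.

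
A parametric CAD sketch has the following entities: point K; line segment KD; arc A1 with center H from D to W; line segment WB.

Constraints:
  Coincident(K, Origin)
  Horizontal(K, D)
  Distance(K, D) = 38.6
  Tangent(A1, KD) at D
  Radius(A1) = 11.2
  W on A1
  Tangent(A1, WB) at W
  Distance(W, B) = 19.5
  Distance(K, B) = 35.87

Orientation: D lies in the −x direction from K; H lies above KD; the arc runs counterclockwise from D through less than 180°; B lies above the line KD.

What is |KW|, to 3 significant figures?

29.0

Checks: |HW| = 11.20 ✓; ∠(HW, WB) = 90.00° ✓; |WB| = 19.50 ✓; |KB| = 35.87 ✓.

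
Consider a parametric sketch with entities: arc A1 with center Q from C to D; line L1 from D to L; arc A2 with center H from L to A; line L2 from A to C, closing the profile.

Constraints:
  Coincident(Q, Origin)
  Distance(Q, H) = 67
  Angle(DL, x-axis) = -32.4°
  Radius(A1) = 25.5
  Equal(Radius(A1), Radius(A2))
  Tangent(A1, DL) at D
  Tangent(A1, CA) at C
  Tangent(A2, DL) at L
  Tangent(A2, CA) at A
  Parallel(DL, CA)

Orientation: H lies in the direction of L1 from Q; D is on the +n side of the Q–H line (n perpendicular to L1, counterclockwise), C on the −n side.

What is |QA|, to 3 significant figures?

71.7

Tangency of A1 to both parallel lines with radius 25.5 puts D and C at Q ± 25.5·n: D = (13.7, 21.5), C = (-13.7, -21.5). Equal radii place L and A the same way about H: L = H + 25.5·n = (70.2, -14.4), A = H − 25.5·n = (42.9, -57.4). Then |QA| = |A − Q| = 71.7.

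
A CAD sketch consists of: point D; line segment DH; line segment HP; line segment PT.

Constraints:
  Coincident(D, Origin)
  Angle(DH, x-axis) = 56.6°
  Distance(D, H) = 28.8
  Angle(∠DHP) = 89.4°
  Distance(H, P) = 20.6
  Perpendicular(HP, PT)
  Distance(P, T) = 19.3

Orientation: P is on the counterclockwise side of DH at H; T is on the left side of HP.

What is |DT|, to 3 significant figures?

22.4

D is at the origin; DH runs at 56.6° with length 28.8, so H = 28.8·(cos 56.6°, sin 56.6°) = (15.9, 24.0). ∠DHP = 89.4°, so HP runs at 56.6° + (180° − 89.4°) = 147° from the x-axis; with |HP| = 20.6, P = H + 20.6·(cos 147°, sin 147°) = (-1.46, 35.2). HP is perpendicular to PT; with |PT| = 19.3 on the left of HP, T = P + 19.3·(-0.542, -0.841) = (-11.9, 19.0). Then |DT| = |T − D| = 22.4.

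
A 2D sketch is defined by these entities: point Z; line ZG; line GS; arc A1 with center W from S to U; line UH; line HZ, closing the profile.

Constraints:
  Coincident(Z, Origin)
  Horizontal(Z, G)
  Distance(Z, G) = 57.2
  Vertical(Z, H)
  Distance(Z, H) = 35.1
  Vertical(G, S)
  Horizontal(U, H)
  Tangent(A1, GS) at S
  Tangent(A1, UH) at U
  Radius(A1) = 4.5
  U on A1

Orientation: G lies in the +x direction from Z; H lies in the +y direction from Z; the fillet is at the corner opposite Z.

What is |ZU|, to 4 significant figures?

63.32

Z is at the origin; Z and G share the same y with |ZG| = 57.2 and G on the +x side, so G = (57.20, 0.000). ZH is vertical with |ZH| = 35.1 and H on the +y side, so H = (0.000, 35.10). The virtual corner opposite Z is at (57.20, 35.10). Tangency of A1 to GS means the radius WS is perpendicular to GS and tangency of A1 to UH means the radius WU is perpendicular to UH, with radius 4.5, so the center W sits 4.5 in from both sides at W = (52.70, 30.60). That places the tangent points at S = (57.20, 30.60) on GS and U = (52.70, 35.10) on UH. Then |ZU| = |U − Z| = 63.32.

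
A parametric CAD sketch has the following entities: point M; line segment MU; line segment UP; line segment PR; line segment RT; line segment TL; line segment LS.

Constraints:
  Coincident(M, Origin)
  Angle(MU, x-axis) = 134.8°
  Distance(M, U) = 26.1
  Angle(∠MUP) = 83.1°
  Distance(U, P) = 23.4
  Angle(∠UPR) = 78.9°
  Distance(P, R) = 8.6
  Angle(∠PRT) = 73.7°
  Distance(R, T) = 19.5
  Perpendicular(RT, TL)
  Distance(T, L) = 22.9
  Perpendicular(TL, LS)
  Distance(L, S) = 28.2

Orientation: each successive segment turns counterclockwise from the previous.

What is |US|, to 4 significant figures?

40.78

M is at the origin; MU runs at 134.8° with length 26.1, so U = (-18.39, 18.52). ∠MUP = 83.1° gives UP at -128.3° from the x-axis; with |UP| = 23.4, P = (-32.89, 0.1560). ∠UPR = 78.9° gives PR at -27.20° from the x-axis; with |PR| = 8.6, R = (-25.24, -3.775). ∠PRT = 73.7° gives RT at 79.10° from the x-axis; with |RT| = 19.5, T = (-21.56, 15.37). The perpendicularity gives TL at right angles to RT, so TL runs at 169.1°; with |TL| = 22.9, L = (-44.04, 19.70). The perpendicularity gives LS at right angles to TL, so LS runs at -100.9°; with |LS| = 28.2, S = (-49.38, -7.988). Then |US| = |S − U| = 40.78.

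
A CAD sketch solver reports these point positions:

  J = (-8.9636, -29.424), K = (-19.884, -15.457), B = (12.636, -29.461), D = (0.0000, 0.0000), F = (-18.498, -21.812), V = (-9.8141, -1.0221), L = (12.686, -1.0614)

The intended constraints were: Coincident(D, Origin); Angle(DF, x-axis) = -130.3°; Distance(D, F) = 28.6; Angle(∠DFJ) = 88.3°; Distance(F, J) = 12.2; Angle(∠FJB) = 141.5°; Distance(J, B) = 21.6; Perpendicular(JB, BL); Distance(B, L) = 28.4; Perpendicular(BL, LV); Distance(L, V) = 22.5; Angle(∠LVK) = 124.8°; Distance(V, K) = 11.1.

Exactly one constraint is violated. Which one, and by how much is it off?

Distance(V, K) = 11.1 — off by 6.50.

D = (0.00, 0.00) ✓; DF at -130.3° ✓; |DF| = 28.60 ✓; ∠DFJ = 88.30° ✓; |FJ| = 12.20 ✓; ∠FJB = 141.5° ✓; |JB| = 21.60 ✓; ∠(JB, BL) = 90.00° ✓; |BL| = 28.40 ✓; ∠(BL, LV) = 90.00° ✓; |LV| = 22.50 ✓; ∠LVK = 124.8° ✓; |VK| = 17.60 ✗.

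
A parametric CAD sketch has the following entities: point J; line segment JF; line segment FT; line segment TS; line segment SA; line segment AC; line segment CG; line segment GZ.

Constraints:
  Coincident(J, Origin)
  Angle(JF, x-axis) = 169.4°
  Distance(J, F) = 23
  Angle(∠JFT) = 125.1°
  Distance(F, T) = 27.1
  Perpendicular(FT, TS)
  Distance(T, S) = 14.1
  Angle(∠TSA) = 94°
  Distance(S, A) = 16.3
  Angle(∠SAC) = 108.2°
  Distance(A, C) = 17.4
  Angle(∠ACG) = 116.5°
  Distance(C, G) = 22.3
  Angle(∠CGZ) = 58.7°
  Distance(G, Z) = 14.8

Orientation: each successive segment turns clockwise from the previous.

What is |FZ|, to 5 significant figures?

23.670

∠ACG = 116.5° gives CG at 163.20° from the x-axis; with |CG| = 22.3, G = (-46.519, 14.195). ∠CGZ = 58.7° gives GZ at 41.900° from the x-axis; with |GZ| = 14.8, Z = (-35.503, 24.079). Then |FZ| = |Z − F| = 23.670.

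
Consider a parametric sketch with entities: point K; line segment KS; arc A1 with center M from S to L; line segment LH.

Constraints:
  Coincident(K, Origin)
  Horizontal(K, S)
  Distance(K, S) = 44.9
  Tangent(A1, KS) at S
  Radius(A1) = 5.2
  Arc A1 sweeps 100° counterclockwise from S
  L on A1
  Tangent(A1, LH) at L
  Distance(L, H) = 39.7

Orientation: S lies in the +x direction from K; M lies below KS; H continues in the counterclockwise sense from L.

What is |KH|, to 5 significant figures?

64.972

K is at the origin; KS is horizontal with |KS| = 44.9 and S on the +x side, so S = (44.900, 0.0000). A1 meets KS tangentially, so MS is at right angles to KS, so M = S + (0, -5.2) = (44.900, -5.2000). On A1, S sits at bearing 90° from M; a 100° counterclockwise sweep puts L at bearing 190°, so L = M + 5.2·(cos 190°, sin 190°) = (39.779, -6.1030). A1 meets LH tangentially, so ML is at right angles to LH, so LH runs along (−sin 190°, cos 190°); with |LH| = 39.7, H = (46.673, -45.200). Then |KH| = |H − K| = 64.972.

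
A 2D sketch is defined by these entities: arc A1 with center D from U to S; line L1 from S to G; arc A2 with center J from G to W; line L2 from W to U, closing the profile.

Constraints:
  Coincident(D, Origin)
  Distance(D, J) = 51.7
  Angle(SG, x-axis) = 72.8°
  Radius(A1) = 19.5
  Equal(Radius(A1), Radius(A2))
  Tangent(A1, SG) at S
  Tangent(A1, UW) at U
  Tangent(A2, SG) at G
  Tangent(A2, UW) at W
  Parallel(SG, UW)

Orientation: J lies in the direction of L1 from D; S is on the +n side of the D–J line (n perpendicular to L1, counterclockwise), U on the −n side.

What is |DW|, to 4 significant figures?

55.26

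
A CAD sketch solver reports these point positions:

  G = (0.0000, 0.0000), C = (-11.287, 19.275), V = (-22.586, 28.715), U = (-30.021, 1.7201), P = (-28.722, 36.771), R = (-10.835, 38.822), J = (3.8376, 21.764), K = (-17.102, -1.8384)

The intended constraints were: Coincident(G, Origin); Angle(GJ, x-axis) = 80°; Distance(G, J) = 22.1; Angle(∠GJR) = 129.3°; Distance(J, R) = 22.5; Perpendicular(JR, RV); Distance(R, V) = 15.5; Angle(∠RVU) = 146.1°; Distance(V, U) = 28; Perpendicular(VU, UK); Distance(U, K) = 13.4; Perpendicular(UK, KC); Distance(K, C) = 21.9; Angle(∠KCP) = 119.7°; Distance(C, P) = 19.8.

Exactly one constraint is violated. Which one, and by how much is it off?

Distance(C, P) = 19.8 — off by 4.90.

G = (0.00, 0.00) ✓; GJ at 80.00° ✓; |GJ| = 22.10 ✓; ∠GJR = 129.3° ✓; |JR| = 22.50 ✓; ∠(JR, RV) = 90.00° ✓; |RV| = 15.50 ✓; ∠RVU = 146.1° ✓; |VU| = 28.00 ✓; ∠(VU, UK) = 90.00° ✓; |UK| = 13.40 ✓; ∠(UK, KC) = 90.00° ✓; |KC| = 21.90 ✓; ∠KCP = 119.7° ✓; |CP| = 24.70 ✗.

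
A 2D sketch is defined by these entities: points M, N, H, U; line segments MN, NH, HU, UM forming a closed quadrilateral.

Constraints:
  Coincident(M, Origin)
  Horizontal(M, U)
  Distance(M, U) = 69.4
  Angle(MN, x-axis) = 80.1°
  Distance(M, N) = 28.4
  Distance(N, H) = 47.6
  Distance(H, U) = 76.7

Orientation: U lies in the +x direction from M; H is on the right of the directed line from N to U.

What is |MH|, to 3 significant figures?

19.2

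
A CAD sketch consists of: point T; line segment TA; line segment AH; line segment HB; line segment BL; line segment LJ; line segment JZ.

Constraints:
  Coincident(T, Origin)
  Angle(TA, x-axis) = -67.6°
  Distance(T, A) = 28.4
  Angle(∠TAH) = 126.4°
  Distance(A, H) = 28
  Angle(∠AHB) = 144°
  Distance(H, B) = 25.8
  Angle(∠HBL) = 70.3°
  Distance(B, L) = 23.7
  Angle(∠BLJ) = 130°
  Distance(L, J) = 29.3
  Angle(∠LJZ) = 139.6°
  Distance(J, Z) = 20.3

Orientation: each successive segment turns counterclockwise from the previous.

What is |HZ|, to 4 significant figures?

38.42

∠BLJ = 130.0° gives LJ at -178.3° from the x-axis; with |LJ| = 29.3, J = (16.86, -6.540). ∠LJZ = 139.6° gives JZ at -137.9° from the x-axis; with |JZ| = 20.3, Z = (1.797, -20.15). Then |HZ| = |Z − H| = 38.42.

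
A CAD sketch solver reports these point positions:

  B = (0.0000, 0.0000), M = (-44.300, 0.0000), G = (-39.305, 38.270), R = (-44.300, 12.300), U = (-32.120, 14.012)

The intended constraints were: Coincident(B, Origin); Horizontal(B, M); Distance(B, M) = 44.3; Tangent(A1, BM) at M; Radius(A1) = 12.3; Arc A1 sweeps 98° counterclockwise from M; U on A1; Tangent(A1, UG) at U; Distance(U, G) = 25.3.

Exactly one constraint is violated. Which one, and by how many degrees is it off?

Tangent(A1, UG) at U — off by 8.50°.

B = (0.00, 0.00) ✓; B.y = 0.00, M.y = 0.00 ✓; |BM| = 44.30 ✓; ∠(RM, MB) = 90.00° ✓; |RM| = 12.30 ✓; bearing(R→U) − bearing(R→M) = 98.00° ✓; |RU| = 12.30 ✓; ∠(RU, UG) = 81.50° ✗; |UG| = 25.30 ✓.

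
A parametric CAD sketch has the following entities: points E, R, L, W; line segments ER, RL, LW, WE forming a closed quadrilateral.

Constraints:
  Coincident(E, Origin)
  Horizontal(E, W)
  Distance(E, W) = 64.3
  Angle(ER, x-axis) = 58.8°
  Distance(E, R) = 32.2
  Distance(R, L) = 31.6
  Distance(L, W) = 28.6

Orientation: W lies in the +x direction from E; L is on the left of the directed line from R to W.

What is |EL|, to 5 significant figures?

53.472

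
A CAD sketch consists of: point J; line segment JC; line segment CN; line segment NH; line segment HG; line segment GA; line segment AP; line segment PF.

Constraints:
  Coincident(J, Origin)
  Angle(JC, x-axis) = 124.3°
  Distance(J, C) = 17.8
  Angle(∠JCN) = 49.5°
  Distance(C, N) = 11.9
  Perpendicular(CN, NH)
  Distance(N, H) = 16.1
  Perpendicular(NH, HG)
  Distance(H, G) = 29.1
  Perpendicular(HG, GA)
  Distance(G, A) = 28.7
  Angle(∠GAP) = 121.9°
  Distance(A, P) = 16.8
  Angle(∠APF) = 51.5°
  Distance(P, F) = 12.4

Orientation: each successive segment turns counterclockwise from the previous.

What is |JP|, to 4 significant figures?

37.90

HG is perpendicular to GA, so GA runs at 164.8°; with |GA| = 28.7, A = (-17.68, 34.61). ∠GAP = 121.9° gives AP at -137.1° from the x-axis; with |AP| = 16.8, P = (-29.99, 23.17). Then |JP| = |P − J| = 37.90.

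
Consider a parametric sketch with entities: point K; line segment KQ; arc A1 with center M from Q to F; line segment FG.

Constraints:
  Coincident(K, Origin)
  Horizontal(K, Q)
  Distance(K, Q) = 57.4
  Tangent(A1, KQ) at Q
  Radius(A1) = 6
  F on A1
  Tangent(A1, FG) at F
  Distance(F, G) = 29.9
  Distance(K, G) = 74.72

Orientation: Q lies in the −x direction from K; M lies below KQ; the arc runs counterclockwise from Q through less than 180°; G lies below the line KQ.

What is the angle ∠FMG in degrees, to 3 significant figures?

78.7°

Checks: |MF| = 6.000 ✓; ∠(MF, FG) = 90.00° ✓; |FG| = 29.90 ✓; |KG| = 74.72 ✓.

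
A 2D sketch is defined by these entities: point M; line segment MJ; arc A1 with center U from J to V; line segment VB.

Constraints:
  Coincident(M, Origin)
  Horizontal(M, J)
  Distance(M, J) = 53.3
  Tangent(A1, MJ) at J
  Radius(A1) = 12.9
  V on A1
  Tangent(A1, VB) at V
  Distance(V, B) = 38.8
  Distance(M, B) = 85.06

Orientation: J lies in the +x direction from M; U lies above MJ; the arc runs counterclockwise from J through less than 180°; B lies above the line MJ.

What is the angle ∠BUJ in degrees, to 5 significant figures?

158.86°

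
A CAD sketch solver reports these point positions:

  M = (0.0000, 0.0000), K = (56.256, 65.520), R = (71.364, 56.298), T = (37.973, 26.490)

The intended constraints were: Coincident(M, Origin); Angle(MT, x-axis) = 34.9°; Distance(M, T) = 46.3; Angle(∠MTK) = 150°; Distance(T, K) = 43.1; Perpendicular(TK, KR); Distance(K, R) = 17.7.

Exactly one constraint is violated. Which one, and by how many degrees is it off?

Perpendicular(TK, KR) — off by 6.30°.

M = (0.00, 0.00) ✓; MT at 34.90° ✓; |MT| = 46.30 ✓; ∠MTK = 150.0° ✓; |TK| = 43.10 ✓; ∠(TK, KR) = 96.30° ✗; |KR| = 17.70 ✓.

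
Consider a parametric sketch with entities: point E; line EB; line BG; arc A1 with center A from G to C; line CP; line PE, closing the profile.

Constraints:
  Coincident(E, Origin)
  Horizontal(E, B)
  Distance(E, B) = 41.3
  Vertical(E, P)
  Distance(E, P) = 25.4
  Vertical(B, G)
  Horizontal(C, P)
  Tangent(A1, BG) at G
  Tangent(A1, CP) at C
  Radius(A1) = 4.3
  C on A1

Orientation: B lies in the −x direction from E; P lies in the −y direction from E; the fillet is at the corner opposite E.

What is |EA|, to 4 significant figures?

42.59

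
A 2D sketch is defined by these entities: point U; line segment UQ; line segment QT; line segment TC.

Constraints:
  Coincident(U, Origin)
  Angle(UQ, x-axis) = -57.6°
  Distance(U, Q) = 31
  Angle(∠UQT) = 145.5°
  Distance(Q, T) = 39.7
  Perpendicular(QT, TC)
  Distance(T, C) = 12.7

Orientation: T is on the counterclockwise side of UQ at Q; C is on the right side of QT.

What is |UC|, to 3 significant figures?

71.9

∠UQT = 145.5°, so QT runs at -57.6° + (180° − 145.5°) = -23.1° from the x-axis; with |QT| = 39.7, T = Q + 39.7·(cos -23.1°, sin -23.1°) = (53.1, -41.7). QT is perpendicular to TC; with |TC| = 12.7 on the right of QT, C = T + 12.7·(-0.392, -0.920) = (48.1, -53.4). Then |UC| = |C − U| = 71.9.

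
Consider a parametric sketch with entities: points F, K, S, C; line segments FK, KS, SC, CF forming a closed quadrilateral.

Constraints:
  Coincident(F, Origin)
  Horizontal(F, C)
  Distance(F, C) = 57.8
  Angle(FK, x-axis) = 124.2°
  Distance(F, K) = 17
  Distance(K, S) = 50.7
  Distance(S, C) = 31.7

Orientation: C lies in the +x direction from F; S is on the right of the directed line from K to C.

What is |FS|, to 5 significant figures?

35.005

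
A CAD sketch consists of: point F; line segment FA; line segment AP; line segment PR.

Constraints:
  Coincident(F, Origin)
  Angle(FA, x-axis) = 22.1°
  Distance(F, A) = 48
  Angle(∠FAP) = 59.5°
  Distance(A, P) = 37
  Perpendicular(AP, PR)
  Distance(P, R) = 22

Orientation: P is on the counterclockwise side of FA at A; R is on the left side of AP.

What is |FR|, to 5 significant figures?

23.118

∠FAP = 59.5°, so AP runs at 22.1° + (180° − 59.5°) = 142.60° from the x-axis; with |AP| = 37.0, P = A + 37.0·(cos 142.60°, sin 142.60°) = (15.080, 40.532). AP is perpendicular to PR; with |PR| = 22.0 on the left of AP, R = P + 22.0·(-0.60738, -0.79441) = (1.7178, 23.055). Then |FR| = |R − F| = 23.118.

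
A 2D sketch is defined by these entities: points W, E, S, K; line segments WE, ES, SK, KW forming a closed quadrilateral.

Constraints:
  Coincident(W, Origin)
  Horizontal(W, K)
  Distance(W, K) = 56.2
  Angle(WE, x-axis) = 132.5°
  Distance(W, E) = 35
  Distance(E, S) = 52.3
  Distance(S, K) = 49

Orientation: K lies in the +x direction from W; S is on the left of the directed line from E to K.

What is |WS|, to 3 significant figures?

47.6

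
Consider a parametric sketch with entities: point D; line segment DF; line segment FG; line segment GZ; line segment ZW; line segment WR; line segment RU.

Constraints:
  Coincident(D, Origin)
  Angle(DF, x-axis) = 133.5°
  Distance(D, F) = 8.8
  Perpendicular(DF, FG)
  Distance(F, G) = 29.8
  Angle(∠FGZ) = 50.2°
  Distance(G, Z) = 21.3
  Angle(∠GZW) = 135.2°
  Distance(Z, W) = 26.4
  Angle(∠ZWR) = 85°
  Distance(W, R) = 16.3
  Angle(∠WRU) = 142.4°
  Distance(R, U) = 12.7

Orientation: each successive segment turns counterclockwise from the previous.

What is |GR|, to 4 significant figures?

40.11

D is at the origin; DF runs at 133.5° with length 8.8, so F = (-6.058, 6.383). The perpendicularity gives FG at right angles to DF, so FG runs at -136.5°; with |FG| = 29.8, G = (-27.67, -14.13). ∠FGZ = 50.2° gives GZ at -6.700° from the x-axis; with |GZ| = 21.3, Z = (-6.519, -16.61). ∠GZW = 135.2° gives ZW at 38.10° from the x-axis; with |ZW| = 26.4, W = (14.26, -0.3250). ∠ZWR = 85.0° gives WR at 133.1° from the x-axis; with |WR| = 16.3, R = (3.119, 11.58). Then |GR| = |R − G| = 40.11.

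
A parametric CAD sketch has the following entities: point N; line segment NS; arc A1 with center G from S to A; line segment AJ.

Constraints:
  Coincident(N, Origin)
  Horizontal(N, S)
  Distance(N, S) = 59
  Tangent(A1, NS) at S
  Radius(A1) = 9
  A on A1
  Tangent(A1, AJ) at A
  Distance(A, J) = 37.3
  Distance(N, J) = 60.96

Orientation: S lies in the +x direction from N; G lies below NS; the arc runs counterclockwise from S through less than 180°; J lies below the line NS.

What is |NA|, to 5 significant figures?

50.699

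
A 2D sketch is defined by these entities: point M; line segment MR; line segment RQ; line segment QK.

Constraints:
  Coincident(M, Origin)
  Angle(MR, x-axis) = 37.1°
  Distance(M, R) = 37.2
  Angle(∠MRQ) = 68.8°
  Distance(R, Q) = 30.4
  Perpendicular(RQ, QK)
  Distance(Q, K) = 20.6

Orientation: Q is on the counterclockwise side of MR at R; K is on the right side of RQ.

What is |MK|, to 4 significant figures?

57.82

∠MRQ = 68.8°, so RQ runs at 37.1° + (180° − 68.8°) = 148.3° from the x-axis; with |RQ| = 30.4, Q = R + 30.4·(cos 148.3°, sin 148.3°) = (3.805, 38.41). RQ is perpendicular to QK; with |QK| = 20.6 on the right of RQ, K = Q + 20.6·(0.5255, 0.8508) = (14.63, 55.94). Then |MK| = |K − M| = 57.82.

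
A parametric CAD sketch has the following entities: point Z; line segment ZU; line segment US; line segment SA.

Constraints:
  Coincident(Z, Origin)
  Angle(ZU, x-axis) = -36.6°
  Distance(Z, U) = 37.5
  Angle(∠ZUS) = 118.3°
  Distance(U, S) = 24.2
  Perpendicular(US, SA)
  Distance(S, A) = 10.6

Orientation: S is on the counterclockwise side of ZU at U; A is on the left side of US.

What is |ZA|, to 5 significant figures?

47.589

Z is at the origin; ZU runs at -36.6° with length 37.5, so U = 37.5·(cos -36.6°, sin -36.6°) = (30.106, -22.358). ∠ZUS = 118.3°, so US runs at -36.6° + (180° − 118.3°) = 25.100° from the x-axis; with |US| = 24.2, S = U + 24.2·(cos 25.100°, sin 25.100°) = (52.020, -12.093). The perpendicularity gives SA at right angles to US; with |SA| = 10.6 on the left of US, A = S + 10.6·(-0.42420, 0.90557) = (47.524, -2.4938). Then |ZA| = |A − Z| = 47.589.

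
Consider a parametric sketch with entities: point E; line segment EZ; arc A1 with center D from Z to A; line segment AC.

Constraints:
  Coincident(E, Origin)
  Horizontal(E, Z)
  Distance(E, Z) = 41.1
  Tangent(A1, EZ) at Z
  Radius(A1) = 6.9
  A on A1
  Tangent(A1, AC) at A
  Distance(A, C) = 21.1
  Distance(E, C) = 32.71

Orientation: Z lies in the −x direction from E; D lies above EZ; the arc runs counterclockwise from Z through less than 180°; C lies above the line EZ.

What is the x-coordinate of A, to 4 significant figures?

-35.14

E is at the origin; E and Z share the same y with |EZ| = 41.1 and Z on the −x side, so Z = (-41.10, 0.000). A1 meets EZ tangentially, so DZ is at right angles to EZ, so D = Z + (0, 6.9) = (-41.10, 6.900). Since DA ⟂ AC (tangency), |DC| = √(6.9² + 21.1²) = 22.20 regardless of where A sits on A1. So C lies on both circle(E, 32.71) and circle(D, 22.20); the above-EZ intersection is C = (-24.51, 21.66). A is the foot of the tangent from C: A = (-35.14, 3.426).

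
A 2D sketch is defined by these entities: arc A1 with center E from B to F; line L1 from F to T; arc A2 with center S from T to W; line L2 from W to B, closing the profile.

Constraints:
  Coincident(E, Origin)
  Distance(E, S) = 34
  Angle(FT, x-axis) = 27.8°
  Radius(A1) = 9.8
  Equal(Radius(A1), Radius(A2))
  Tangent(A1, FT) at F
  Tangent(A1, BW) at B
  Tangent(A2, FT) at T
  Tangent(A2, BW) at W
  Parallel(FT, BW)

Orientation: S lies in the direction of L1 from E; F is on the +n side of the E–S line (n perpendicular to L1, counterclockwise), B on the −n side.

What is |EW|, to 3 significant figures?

35.4

The slot axis is L1's direction at 27.8°, so u = (cos 27.8°, sin 27.8°) = (0.885, 0.466) and n = (−sin 27.8°, cos 27.8°) = (-0.466, 0.885). E is at the origin and S lies 34.0 along u from E, so S = 34.0·u = (30.1, 15.9). Tangency of A1 to both parallel lines with radius 9.8 puts F and B at E ± 9.8·n: F = (-4.57, 8.67), B = (4.57, -8.67). Equal radii place T and W the same way about S: T = S + 9.8·n = (25.5, 24.5), W = S − 9.8·n = (34.6, 7.19). Then |EW| = |W − E| = 35.4.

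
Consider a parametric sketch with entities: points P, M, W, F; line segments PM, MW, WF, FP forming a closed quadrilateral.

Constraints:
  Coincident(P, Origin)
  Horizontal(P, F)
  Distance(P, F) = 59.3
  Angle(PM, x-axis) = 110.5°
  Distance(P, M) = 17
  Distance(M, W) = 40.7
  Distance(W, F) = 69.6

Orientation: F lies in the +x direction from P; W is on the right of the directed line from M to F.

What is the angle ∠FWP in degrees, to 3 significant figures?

56.1°

P is at the origin; PF is horizontal with |PF| = 59.3 and F in +x, so F = (59.3, 0). PM runs at 110.5° with |PM| = 17.0, so M = (-5.95, 15.9). W is determined by |MW| = 40.7 and |WF| = 69.6 together: it lies at the intersection of circle(M, 40.7) and circle(F, 69.6). With |MF| = 67.2, the foot of the radical line on MF is 9.86 from M and the perpendicular offset is √(40.7² − 9.86²) = 39.5. Taking the right-of-MF solution: W = (-5.74, -24.8).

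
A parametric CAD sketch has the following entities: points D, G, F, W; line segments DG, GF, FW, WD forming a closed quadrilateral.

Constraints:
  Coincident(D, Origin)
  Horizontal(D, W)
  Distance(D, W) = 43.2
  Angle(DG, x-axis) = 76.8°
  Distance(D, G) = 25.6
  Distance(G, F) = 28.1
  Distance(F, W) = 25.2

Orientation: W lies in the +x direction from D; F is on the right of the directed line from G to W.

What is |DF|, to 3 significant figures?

18.0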